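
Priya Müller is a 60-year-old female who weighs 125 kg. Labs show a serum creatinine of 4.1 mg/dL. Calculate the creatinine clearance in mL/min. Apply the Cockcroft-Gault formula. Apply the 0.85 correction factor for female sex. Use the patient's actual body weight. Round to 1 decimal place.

CrCl = (140 − 60) × 125 / (72 × 4.1) × 0.85 = 10000.0 / 295.20 × 0.85 ≈ 28.8 mL/min

28.8 mL/min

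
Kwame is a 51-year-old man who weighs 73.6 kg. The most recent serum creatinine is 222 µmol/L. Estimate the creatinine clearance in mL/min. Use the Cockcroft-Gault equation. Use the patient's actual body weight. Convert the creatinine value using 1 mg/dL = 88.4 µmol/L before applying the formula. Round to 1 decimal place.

36.2 mL/min

SCr = 222 / 88.4 = 2.511 mg/dL
CrCl = (140 − 51) × 73.6 / (72 × 2.511) = 6550.4 / 180.79 ≈ 36.2 mL/min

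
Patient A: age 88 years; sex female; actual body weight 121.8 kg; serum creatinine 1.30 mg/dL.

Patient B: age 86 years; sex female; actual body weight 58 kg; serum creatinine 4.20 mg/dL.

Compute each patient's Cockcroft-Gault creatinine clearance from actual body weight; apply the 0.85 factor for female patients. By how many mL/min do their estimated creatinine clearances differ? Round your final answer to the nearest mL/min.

Patient A: CrCl = (140 − 88) × 121.8 / (72 × 1.3) × 0.85 = 6333.6 / 93.60 × 0.85 ≈ 57.5 mL/min
Patient B: CrCl = (140 − 86) × 58 / (72 × 4.2) × 0.85 = 3132.0 / 302.40 × 0.85 ≈ 8.8 mL/min
|57.5 − 8.8| = 48.7 mL/min

49 mL/min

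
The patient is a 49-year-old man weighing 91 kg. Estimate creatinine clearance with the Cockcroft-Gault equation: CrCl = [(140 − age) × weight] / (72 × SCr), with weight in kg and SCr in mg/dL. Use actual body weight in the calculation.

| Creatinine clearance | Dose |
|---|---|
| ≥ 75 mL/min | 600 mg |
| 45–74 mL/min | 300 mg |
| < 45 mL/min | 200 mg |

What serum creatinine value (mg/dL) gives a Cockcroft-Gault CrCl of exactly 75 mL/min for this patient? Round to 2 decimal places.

1.53 mg/dL

Standard dose requires CrCl ≥ 75 mL/min.
Set (140 − 49) × 91 / (72 × SCr) = 75
SCr = (140 − 49) × 91 / (72 × 75) = 1.534 mg/dL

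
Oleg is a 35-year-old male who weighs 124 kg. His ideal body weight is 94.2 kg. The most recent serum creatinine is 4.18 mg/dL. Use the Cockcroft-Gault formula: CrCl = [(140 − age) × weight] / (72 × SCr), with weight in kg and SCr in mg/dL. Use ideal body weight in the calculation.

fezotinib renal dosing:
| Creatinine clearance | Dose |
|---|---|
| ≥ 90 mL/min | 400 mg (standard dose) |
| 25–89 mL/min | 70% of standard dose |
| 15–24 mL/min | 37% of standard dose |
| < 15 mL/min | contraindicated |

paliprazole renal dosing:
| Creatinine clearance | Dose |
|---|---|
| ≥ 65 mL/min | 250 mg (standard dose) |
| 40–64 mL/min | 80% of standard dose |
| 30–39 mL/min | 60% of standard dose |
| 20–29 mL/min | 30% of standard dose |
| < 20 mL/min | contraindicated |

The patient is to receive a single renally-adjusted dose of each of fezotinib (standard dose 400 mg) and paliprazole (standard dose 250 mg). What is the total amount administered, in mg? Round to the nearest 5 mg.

CrCl = (140 − 35) × 94.2 / (72 × 4.18) = 9891.0 / 300.96 ≈ 32.9 mL/min
CrCl ≈ 33 mL/min.
fezotinib: 25–89 mL/min → 70% of 400 mg = 280 mg.
paliprazole: 30–39 mL/min → 60% of 250 mg = 150 mg.
Total = 280 + 150 = 430 mg.

430 mg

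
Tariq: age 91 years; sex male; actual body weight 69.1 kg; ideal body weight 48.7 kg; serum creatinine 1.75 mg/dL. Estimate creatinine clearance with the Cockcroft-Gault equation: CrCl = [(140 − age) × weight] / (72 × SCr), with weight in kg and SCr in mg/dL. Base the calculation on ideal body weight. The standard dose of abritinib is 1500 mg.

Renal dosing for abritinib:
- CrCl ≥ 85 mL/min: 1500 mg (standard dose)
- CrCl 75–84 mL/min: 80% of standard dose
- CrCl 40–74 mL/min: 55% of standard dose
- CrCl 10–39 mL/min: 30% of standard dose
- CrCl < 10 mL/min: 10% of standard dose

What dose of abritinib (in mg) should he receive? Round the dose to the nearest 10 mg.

CrCl = (140 − 91) × 48.7 / (72 × 1.75) = 2386.3 / 126.00 ≈ 18.9 mL/min
CrCl ≈ 19 mL/min → bracket 10–39 mL/min.
30% of 1500 mg = 450 mg

450 mg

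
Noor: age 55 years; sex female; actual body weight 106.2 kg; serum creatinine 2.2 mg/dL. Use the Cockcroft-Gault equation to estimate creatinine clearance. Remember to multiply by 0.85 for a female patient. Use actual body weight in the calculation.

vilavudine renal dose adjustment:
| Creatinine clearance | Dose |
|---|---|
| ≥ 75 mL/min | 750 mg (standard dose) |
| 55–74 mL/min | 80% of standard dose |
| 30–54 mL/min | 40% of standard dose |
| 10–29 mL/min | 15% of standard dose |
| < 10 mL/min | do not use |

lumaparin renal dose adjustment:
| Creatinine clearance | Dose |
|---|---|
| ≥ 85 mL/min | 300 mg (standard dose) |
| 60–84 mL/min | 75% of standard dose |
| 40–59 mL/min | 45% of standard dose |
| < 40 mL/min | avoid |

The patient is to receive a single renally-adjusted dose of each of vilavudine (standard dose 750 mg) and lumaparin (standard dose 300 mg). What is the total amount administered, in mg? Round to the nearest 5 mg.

CrCl = (140 − 55) × 106.2 / (72 × 2.2) × 0.85 = 9027.0 / 158.40 × 0.85 ≈ 48.4 mL/min
CrCl ≈ 48 mL/min.
vilavudine: 30–54 mL/min → 40% of 750 mg = 300 mg.
lumaparin: 40–59 mL/min → 45% of 300 mg = 135 mg.
Total = 300 + 135 = 435 mg.

435 mg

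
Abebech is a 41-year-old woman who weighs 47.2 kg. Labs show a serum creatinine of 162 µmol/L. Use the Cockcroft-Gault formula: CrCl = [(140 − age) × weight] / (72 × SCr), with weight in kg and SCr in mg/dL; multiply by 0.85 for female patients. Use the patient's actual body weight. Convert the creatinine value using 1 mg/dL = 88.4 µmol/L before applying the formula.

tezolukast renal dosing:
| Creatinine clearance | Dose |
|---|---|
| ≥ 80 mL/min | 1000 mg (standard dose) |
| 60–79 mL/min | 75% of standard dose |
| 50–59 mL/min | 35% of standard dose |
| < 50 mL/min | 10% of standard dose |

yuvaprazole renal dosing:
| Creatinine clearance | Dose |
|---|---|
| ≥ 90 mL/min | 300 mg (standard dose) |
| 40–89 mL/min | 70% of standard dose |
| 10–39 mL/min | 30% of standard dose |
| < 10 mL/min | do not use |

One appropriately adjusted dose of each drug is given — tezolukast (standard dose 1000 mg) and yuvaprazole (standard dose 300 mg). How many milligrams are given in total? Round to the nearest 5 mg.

SCr = 162 / 88.4 = 1.833 mg/dL
CrCl = (140 − 41) × 47.2 / (72 × 1.833) × 0.85 = 4672.8 / 131.98 × 0.85 ≈ 30.1 mL/min
CrCl ≈ 30 mL/min.
tezolukast: < 50 mL/min → 10% of 1000 mg = 100 mg.
yuvaprazole: 10–39 mL/min → 30% of 300 mg = 90 mg.
Total = 100 + 90 = 190 mg.

190 mg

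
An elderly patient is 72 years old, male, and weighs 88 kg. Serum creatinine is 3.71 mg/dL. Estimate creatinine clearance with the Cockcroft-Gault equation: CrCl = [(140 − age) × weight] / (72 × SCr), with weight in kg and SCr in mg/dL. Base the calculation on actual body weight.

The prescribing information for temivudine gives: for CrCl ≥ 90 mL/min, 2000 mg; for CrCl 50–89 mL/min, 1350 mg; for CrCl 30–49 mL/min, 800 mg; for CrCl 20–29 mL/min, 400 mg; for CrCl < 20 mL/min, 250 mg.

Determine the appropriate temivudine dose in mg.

400 mg

CrCl = (140 − 72) × 88 / (72 × 3.71) = 5984.0 / 267.12 ≈ 22.4 mL/min
CrCl ≈ 22 mL/min → bracket 20–29 mL/min.
Dose for this bracket: 400 mg.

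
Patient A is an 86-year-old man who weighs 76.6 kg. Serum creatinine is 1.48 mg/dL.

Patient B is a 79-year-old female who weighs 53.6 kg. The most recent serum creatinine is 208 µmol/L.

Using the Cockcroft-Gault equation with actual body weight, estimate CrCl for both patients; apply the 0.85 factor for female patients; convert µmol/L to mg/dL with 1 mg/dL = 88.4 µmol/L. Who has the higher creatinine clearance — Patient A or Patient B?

Patient A

Patient A: CrCl = (140 − 86) × 76.6 / (72 × 1.48) = 4136.4 / 106.56 ≈ 38.8 mL/min
Patient B: SCr = 208 / 88.4 = 2.353 mg/dL
Patient B: CrCl = (140 − 79) × 53.6 / (72 × 2.353) × 0.85 = 3269.6 / 169.42 × 0.85 ≈ 16.4 mL/min
38.8 vs 16.4 mL/min → Patient A is higher.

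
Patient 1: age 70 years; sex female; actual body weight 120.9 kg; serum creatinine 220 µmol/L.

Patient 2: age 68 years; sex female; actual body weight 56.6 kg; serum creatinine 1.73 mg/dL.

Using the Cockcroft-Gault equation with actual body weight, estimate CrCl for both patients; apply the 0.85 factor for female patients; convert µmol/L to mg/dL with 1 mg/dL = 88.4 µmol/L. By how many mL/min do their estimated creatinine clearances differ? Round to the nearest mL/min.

Patient 1: SCr = 220 / 88.4 = 2.489 mg/dL
Patient 1: CrCl = (140 − 70) × 120.9 / (72 × 2.489) × 0.85 = 8463.0 / 179.21 × 0.85 ≈ 40.1 mL/min
Patient 2: CrCl = (140 − 68) × 56.6 / (72 × 1.73) × 0.85 = 4075.2 / 124.56 × 0.85 ≈ 27.8 mL/min
|40.1 − 27.8| = 12.3 mL/min

12 mL/min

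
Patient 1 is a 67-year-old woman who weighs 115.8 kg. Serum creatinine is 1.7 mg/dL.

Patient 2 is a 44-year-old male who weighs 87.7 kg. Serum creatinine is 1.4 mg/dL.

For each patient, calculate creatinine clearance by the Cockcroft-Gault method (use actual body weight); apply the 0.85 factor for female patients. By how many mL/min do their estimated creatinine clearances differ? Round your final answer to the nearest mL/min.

25 mL/min

Patient 1: CrCl = (140 − 67) × 115.8 / (72 × 1.7) × 0.85 = 8453.4 / 122.40 × 0.85 ≈ 58.7 mL/min
Patient 2: CrCl = (140 − 44) × 87.7 / (72 × 1.4) = 8419.2 / 100.80 ≈ 83.5 mL/min
|58.7 − 83.5| = 24.8 mL/min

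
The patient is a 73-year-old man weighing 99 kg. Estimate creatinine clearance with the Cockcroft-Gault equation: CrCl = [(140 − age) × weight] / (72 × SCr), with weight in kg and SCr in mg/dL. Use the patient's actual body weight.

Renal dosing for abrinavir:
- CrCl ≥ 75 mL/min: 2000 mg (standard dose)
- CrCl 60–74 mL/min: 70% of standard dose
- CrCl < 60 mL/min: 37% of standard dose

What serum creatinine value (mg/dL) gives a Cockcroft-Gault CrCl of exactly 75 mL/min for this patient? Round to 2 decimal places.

Standard dose requires CrCl ≥ 75 mL/min.
Set (140 − 73) × 99 / (72 × SCr) = 75
SCr = (140 − 73) × 99 / (72 × 75) = 1.228 mg/dL

1.23 mg/dL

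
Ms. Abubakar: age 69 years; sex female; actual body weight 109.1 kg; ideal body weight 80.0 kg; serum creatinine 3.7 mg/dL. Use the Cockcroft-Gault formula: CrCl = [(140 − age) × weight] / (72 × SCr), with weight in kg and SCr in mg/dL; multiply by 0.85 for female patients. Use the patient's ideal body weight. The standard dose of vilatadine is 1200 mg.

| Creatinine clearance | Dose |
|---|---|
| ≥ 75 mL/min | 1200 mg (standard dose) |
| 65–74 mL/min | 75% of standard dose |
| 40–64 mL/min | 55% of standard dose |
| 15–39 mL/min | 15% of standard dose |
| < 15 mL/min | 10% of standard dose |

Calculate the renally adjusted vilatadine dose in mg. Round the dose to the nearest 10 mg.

180 mg

CrCl = (140 − 69) × 80 / (72 × 3.7) × 0.85 = 5680.0 / 266.40 × 0.85 ≈ 18.1 mL/min
CrCl ≈ 18 mL/min → bracket 15–39 mL/min.
15% of 1200 mg = 180 mg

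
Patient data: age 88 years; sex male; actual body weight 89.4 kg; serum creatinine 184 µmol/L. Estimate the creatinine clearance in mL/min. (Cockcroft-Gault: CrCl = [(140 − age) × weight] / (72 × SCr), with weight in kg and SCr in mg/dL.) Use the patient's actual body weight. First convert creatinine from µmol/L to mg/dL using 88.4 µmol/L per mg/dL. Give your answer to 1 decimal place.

SCr = 184 / 88.4 = 2.081 mg/dL
CrCl = (140 − 88) × 89.4 / (72 × 2.081) = 4648.8 / 149.83 ≈ 31.0 mL/min

31.0 mL/min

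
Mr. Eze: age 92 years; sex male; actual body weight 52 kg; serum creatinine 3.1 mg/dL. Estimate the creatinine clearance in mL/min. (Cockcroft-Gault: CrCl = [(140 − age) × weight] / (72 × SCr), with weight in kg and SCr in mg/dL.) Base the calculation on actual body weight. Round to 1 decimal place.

CrCl = (140 − 92) × 52 / (72 × 3.1) = 2496.0 / 223.20 ≈ 11.2 mL/min

11.2 mL/min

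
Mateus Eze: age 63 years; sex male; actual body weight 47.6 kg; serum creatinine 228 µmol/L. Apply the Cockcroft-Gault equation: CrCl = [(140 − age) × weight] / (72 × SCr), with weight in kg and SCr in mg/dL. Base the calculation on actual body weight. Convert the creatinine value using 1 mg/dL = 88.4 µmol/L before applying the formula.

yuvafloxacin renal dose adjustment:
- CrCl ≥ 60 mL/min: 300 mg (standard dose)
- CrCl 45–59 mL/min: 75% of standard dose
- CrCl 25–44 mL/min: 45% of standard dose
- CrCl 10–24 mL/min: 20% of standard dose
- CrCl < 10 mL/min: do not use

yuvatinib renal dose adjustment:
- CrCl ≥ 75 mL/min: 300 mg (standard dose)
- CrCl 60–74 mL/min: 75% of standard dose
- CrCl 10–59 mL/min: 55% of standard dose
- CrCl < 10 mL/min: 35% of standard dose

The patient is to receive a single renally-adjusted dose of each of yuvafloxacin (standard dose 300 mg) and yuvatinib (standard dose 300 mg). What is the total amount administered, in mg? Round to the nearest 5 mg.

SCr = 228 / 88.4 = 2.579 mg/dL
CrCl = (140 − 63) × 47.6 / (72 × 2.579) = 3665.2 / 185.69 ≈ 19.7 mL/min
CrCl ≈ 20 mL/min.
yuvafloxacin: 10–24 mL/min → 20% of 300 mg = 60 mg.
yuvatinib: 10–59 mL/min → 55% of 300 mg = 165 mg.
Total = 60 + 165 = 225 mg.

225 mg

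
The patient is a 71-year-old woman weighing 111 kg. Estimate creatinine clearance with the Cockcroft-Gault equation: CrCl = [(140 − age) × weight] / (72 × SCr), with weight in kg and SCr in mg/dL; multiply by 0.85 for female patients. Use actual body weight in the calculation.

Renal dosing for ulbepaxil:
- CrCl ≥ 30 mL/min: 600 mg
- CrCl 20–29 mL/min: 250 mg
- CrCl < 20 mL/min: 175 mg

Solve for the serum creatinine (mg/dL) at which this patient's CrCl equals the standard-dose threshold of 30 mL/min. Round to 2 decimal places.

Standard dose requires CrCl ≥ 30 mL/min.
Set (140 − 71) × 111 × 0.85 / (72 × SCr) = 30
SCr = (140 − 71) × 111 × 0.85 / (72 × 30) = 3.014 mg/dL

3.01 mg/dL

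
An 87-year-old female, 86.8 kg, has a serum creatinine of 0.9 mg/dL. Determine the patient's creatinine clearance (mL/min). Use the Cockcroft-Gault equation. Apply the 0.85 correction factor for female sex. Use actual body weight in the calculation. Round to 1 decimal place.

60.3 mL/min

CrCl = (140 − 87) × 86.8 / (72 × 0.9) × 0.85 = 4600.4 / 64.80 × 0.85 ≈ 60.3 mL/min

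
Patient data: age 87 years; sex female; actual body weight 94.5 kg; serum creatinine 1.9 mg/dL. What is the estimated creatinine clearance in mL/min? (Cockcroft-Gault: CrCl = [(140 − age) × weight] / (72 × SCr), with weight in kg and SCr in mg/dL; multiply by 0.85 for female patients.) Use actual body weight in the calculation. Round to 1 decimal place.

31.1 mL/min

CrCl = (140 − 87) × 94.5 / (72 × 1.9) × 0.85 = 5008.5 / 136.80 × 0.85 ≈ 31.1 mL/min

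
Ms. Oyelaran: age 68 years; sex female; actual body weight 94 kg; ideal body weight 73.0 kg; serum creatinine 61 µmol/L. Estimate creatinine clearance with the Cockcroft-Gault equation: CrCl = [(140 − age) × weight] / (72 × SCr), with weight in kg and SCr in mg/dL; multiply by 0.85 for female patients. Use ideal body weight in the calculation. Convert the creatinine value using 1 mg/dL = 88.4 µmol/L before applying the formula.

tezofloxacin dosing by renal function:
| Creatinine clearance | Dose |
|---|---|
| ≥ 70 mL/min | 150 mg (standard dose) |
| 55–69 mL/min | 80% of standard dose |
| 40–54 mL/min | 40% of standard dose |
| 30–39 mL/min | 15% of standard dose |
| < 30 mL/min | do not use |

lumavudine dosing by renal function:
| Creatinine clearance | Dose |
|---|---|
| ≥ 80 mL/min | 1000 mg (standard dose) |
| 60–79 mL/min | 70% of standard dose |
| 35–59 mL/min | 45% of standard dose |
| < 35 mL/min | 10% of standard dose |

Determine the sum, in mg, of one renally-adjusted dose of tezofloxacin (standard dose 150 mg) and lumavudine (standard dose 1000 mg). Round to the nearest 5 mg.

SCr = 61 / 88.4 = 0.69 mg/dL
CrCl = (140 − 68) × 73 / (72 × 0.69) × 0.85 = 5256.0 / 49.68 × 0.85 ≈ 89.9 mL/min
CrCl ≈ 90 mL/min.
tezofloxacin: ≥ 70 mL/min → 100% of 150 mg = 150 mg.
lumavudine: ≥ 80 mL/min → 100% of 1000 mg = 1000 mg.
Total = 150 + 1000 = 1150 mg.

1150 mg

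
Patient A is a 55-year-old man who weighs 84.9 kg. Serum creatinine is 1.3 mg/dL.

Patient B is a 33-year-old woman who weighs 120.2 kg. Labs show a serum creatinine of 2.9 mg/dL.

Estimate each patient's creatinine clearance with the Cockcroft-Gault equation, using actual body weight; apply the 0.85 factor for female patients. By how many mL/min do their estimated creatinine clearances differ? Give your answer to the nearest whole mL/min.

25 mL/min

Patient A: CrCl = (140 − 55) × 84.9 / (72 × 1.3) = 7216.5 / 93.60 ≈ 77.1 mL/min
Patient B: CrCl = (140 − 33) × 120.2 / (72 × 2.9) × 0.85 = 12861.4 / 208.80 × 0.85 ≈ 52.4 mL/min
|77.1 − 52.4| = 24.7 mL/min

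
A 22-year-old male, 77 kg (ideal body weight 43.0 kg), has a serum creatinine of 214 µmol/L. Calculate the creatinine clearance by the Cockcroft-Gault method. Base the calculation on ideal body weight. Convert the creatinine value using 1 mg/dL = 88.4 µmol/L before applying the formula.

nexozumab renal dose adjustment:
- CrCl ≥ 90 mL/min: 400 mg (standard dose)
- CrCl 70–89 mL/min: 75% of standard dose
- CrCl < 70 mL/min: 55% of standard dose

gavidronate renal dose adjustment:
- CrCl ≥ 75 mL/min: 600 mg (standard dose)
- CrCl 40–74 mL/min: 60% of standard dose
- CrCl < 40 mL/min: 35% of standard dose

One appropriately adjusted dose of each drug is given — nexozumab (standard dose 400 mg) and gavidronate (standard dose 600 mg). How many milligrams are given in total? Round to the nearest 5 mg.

430 mg

SCr = 214 / 88.4 = 2.421 mg/dL
CrCl = (140 − 22) × 43 / (72 × 2.421) = 5074.0 / 174.31 ≈ 29.1 mL/min
CrCl ≈ 29 mL/min.
nexozumab: < 70 mL/min → 55% of 400 mg = 220 mg.
gavidronate: < 40 mL/min → 35% of 600 mg = 210 mg.
Total = 220 + 210 = 430 mg.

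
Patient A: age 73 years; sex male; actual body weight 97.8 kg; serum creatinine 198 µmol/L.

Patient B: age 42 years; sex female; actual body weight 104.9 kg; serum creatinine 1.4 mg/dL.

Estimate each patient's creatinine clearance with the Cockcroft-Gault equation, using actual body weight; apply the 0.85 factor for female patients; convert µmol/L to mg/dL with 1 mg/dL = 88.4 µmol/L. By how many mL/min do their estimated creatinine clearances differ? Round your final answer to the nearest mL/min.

Patient A: SCr = 198 / 88.4 = 2.24 mg/dL
Patient A: CrCl = (140 − 73) × 97.8 / (72 × 2.24) = 6552.6 / 161.28 ≈ 40.6 mL/min
Patient B: CrCl = (140 − 42) × 104.9 / (72 × 1.4) × 0.85 = 10280.2 / 100.80 × 0.85 ≈ 86.7 mL/min
|40.6 − 86.7| = 46.1 mL/min

46 mL/min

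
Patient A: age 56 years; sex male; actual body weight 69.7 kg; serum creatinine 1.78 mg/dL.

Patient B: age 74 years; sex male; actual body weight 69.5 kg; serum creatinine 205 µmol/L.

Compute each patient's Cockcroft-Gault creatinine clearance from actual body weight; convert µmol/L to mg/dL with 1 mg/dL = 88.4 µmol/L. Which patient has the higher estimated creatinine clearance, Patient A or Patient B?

Patient A: CrCl = (140 − 56) × 69.7 / (72 × 1.78) = 5854.8 / 128.16 ≈ 45.7 mL/min
Patient B: SCr = 205 / 88.4 = 2.319 mg/dL
Patient B: CrCl = (140 − 74) × 69.5 / (72 × 2.319) = 4587.0 / 166.97 ≈ 27.5 mL/min
45.7 vs 27.5 mL/min → Patient A is higher.

Patient A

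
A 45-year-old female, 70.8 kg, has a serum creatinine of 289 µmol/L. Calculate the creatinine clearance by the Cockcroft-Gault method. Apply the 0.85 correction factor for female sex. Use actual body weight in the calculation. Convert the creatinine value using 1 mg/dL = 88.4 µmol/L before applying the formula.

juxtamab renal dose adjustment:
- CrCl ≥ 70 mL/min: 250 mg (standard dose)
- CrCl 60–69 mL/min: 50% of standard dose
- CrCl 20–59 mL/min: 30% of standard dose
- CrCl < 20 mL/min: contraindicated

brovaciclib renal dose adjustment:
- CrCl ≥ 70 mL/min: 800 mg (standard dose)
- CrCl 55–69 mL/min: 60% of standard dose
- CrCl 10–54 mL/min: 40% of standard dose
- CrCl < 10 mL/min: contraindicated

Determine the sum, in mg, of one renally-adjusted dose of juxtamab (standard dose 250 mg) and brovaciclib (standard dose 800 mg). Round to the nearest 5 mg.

SCr = 289 / 88.4 = 3.269 mg/dL
CrCl = (140 − 45) × 70.8 / (72 × 3.269) × 0.85 = 6726.0 / 235.37 × 0.85 ≈ 24.3 mL/min
CrCl ≈ 24 mL/min.
juxtamab: 20–59 mL/min → 30% of 250 mg = 75 mg.
brovaciclib: 10–54 mL/min → 40% of 800 mg = 320 mg.
Total = 75 + 320 = 395 mg.

395 mg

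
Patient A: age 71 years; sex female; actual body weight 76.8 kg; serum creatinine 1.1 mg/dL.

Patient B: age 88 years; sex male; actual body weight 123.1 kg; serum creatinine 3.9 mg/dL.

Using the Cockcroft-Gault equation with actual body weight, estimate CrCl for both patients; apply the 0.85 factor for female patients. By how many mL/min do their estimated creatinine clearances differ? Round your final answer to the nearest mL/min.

34 mL/min

Patient A: CrCl = (140 − 71) × 76.8 / (72 × 1.1) × 0.85 = 5299.2 / 79.20 × 0.85 ≈ 56.9 mL/min
Patient B: CrCl = (140 − 88) × 123.1 / (72 × 3.9) = 6401.2 / 280.80 ≈ 22.8 mL/min
|56.9 − 22.8| = 34.1 mL/min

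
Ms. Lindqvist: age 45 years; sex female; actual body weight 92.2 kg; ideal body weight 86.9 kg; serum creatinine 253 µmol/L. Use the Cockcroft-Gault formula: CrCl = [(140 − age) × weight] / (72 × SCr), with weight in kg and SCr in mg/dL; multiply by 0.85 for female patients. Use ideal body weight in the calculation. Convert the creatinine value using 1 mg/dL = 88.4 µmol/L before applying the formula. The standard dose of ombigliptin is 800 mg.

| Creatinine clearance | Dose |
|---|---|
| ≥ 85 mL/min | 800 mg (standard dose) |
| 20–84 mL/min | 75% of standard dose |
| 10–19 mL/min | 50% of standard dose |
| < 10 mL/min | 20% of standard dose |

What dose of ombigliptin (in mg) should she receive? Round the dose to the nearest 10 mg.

SCr = 253 / 88.4 = 2.862 mg/dL
CrCl = (140 − 45) × 86.9 / (72 × 2.862) × 0.85 = 8255.5 / 206.06 × 0.85 ≈ 34.1 mL/min
CrCl ≈ 34 mL/min → bracket 20–84 mL/min.
75% of 800 mg = 600 mg

600 mg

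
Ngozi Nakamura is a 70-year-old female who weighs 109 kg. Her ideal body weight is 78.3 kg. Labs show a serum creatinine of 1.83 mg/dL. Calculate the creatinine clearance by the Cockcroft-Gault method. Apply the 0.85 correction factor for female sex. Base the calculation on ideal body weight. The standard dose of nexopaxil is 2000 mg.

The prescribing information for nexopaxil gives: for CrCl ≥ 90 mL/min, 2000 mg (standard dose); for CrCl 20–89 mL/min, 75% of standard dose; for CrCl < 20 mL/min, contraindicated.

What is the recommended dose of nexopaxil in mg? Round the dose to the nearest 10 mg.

1500 mg

CrCl = (140 − 70) × 78.3 / (72 × 1.83) × 0.85 = 5481.0 / 131.76 × 0.85 ≈ 35.4 mL/min
CrCl ≈ 35 mL/min → bracket 20–89 mL/min.
75% of 2000 mg = 1500 mg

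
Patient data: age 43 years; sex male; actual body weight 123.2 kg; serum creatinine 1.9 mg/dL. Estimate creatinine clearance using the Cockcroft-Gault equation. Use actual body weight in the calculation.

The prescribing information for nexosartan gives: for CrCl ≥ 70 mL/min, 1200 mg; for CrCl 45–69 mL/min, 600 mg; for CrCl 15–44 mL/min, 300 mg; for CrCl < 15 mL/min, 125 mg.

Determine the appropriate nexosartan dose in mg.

CrCl = (140 − 43) × 123.2 / (72 × 1.9) = 11950.4 / 136.80 ≈ 87.4 mL/min
CrCl ≈ 87 mL/min → bracket ≥ 70 mL/min.
Dose for this bracket: 1200 mg.

1200 mg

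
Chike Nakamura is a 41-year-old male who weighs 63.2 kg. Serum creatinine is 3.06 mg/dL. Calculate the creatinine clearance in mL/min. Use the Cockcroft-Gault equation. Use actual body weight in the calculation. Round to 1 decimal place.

28.4 mL/min

CrCl = (140 − 41) × 63.2 / (72 × 3.06) = 6256.8 / 220.32 ≈ 28.4 mL/min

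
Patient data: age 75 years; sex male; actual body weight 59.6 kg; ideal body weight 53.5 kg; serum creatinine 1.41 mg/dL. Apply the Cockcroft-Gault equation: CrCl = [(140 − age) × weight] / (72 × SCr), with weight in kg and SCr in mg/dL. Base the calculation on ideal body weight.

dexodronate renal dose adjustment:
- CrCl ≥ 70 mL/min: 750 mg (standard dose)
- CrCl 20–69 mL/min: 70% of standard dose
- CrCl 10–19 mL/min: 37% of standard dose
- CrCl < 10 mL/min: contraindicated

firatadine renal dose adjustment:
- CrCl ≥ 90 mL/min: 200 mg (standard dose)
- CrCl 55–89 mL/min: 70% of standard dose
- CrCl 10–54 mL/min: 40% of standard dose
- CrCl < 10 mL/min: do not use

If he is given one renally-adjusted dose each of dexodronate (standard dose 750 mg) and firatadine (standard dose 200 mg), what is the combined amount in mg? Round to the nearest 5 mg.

CrCl = (140 − 75) × 53.5 / (72 × 1.41) = 3477.5 / 101.52 ≈ 34.3 mL/min
CrCl ≈ 34 mL/min.
dexodronate: 20–69 mL/min → 70% of 750 mg = 525 mg.
firatadine: 10–54 mL/min → 40% of 200 mg = 80 mg.
Total = 525 + 80 = 605 mg.

605 mg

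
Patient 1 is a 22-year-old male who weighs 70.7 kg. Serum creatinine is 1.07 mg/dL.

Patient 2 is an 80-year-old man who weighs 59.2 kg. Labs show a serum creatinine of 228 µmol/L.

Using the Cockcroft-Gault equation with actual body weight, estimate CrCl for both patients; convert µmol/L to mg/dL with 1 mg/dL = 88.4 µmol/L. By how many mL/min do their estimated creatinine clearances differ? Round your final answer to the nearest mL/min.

Patient 1: CrCl = (140 − 22) × 70.7 / (72 × 1.07) = 8342.6 / 77.04 ≈ 108.3 mL/min
Patient 2: SCr = 228 / 88.4 = 2.579 mg/dL
Patient 2: CrCl = (140 − 80) × 59.2 / (72 × 2.579) = 3552.0 / 185.69 ≈ 19.1 mL/min
|108.3 − 19.1| = 89.2 mL/min

89 mL/min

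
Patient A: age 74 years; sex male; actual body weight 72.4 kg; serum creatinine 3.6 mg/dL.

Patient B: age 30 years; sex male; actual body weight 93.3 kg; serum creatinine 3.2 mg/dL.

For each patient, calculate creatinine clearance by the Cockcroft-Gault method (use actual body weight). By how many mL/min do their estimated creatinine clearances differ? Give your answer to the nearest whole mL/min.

Patient A: CrCl = (140 − 74) × 72.4 / (72 × 3.6) = 4778.4 / 259.20 ≈ 18.4 mL/min
Patient B: CrCl = (140 − 30) × 93.3 / (72 × 3.2) = 10263.0 / 230.40 ≈ 44.5 mL/min
|18.4 − 44.5| = 26.1 mL/min

26 mL/min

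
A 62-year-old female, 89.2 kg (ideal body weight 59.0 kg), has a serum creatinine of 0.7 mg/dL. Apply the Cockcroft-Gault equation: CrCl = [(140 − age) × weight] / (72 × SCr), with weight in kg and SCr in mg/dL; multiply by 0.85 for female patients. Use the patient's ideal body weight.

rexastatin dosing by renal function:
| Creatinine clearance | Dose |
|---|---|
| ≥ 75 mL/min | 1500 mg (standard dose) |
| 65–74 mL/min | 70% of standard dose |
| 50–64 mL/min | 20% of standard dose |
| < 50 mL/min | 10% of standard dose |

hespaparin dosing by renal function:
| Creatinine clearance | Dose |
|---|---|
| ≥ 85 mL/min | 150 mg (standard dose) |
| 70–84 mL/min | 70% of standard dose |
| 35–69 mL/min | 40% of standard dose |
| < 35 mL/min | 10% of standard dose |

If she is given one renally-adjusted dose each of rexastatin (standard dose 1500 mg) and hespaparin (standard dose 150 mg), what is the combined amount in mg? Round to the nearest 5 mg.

1605 mg

CrCl = (140 − 62) × 59 / (72 × 0.7) × 0.85 = 4602.0 / 50.40 × 0.85 ≈ 77.6 mL/min
CrCl ≈ 78 mL/min.
rexastatin: ≥ 75 mL/min → 100% of 1500 mg = 1500 mg.
hespaparin: 70–84 mL/min → 70% of 150 mg = 105 mg.
Total = 1500 + 105 = 1605 mg.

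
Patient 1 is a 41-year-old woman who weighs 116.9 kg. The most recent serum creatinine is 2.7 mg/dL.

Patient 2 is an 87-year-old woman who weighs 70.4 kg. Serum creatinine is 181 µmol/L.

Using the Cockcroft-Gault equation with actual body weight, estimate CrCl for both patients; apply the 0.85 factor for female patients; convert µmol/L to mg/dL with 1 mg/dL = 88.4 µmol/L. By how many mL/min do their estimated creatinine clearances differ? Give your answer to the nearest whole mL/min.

29 mL/min

Patient 1: CrCl = (140 − 41) × 116.9 / (72 × 2.7) × 0.85 = 11573.1 / 194.40 × 0.85 ≈ 50.6 mL/min
Patient 2: SCr = 181 / 88.4 = 2.048 mg/dL
Patient 2: CrCl = (140 − 87) × 70.4 / (72 × 2.048) × 0.85 = 3731.2 / 147.46 × 0.85 ≈ 21.5 mL/min
|50.6 − 21.5| = 29.1 mL/min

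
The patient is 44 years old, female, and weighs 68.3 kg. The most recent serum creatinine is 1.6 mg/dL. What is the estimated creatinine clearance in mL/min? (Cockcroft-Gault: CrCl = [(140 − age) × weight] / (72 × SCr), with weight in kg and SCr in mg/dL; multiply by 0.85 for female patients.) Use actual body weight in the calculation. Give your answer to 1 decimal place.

48.4 mL/min

CrCl = (140 − 44) × 68.3 / (72 × 1.6) × 0.85 = 6556.8 / 115.20 × 0.85 ≈ 48.4 mL/min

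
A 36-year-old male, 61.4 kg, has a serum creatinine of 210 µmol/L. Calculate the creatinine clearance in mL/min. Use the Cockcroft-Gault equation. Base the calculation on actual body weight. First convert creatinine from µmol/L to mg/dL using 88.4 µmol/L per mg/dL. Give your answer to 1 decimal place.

SCr = 210 / 88.4 = 2.376 mg/dL
CrCl = (140 − 36) × 61.4 / (72 × 2.376) = 6385.6 / 171.07 ≈ 37.3 mL/min

37.3 mL/min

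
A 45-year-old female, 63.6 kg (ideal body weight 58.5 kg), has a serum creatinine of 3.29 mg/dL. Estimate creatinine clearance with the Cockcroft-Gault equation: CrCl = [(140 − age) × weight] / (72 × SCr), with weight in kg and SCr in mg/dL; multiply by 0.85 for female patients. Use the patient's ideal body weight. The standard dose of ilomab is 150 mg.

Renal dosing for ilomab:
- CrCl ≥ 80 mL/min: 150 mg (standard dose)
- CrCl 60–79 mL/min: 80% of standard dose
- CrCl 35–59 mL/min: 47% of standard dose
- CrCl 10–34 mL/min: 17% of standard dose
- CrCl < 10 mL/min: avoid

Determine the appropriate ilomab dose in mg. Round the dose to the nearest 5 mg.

CrCl = (140 − 45) × 58.5 / (72 × 3.29) × 0.85 = 5557.5 / 236.88 × 0.85 ≈ 19.9 mL/min
CrCl ≈ 20 mL/min → bracket 10–34 mL/min.
17% of 150 mg = 25.5 mg → 25 mg

25 mg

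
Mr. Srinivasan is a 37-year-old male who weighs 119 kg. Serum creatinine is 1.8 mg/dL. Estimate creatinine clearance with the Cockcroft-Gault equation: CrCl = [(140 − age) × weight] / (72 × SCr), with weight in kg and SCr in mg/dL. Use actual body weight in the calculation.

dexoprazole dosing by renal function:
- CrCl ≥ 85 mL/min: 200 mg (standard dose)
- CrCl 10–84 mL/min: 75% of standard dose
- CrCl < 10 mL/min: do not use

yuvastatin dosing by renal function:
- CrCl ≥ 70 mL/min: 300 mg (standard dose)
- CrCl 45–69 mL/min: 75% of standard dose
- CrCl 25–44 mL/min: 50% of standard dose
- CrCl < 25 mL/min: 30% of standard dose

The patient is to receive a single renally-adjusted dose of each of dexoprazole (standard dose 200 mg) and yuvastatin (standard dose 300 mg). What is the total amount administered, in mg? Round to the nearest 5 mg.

CrCl = (140 − 37) × 119 / (72 × 1.8) = 12257.0 / 129.60 ≈ 94.6 mL/min
CrCl ≈ 95 mL/min.
dexoprazole: ≥ 85 mL/min → 100% of 200 mg = 200 mg.
yuvastatin: ≥ 70 mL/min → 100% of 300 mg = 300 mg.
Total = 200 + 300 = 500 mg.

500 mg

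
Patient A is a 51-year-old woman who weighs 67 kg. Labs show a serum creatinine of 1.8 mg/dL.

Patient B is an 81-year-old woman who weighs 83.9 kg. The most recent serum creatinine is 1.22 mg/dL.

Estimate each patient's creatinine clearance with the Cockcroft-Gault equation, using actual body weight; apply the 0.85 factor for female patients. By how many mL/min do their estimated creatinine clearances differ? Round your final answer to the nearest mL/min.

9 mL/min

Patient A: CrCl = (140 − 51) × 67 / (72 × 1.8) × 0.85 = 5963.0 / 129.60 × 0.85 ≈ 39.1 mL/min
Patient B: CrCl = (140 − 81) × 83.9 / (72 × 1.22) × 0.85 = 4950.1 / 87.84 × 0.85 ≈ 47.9 mL/min
|39.1 − 47.9| = 8.8 mL/min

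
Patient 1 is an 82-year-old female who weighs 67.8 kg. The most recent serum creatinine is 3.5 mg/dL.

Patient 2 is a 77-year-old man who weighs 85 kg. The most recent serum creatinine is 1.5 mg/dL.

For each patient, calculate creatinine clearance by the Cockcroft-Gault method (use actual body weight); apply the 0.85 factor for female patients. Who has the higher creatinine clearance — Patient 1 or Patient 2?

Patient 2

Patient 1: CrCl = (140 − 82) × 67.8 / (72 × 3.5) × 0.85 = 3932.4 / 252.00 × 0.85 ≈ 13.3 mL/min
Patient 2: CrCl = (140 − 77) × 85 / (72 × 1.5) = 5355.0 / 108.00 ≈ 49.6 mL/min
13.3 vs 49.6 mL/min → Patient 2 is higher.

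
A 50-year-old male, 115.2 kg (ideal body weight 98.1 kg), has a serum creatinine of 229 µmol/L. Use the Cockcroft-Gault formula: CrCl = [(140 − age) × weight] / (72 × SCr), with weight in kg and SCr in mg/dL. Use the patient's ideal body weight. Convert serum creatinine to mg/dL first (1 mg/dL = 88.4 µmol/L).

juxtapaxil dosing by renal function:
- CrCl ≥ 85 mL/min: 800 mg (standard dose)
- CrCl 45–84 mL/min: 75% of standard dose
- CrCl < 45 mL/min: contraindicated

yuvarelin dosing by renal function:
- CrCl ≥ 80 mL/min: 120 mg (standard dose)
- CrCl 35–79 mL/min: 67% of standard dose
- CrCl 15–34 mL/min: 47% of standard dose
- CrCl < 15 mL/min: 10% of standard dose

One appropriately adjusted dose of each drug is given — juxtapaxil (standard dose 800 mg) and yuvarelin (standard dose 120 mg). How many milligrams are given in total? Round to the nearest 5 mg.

SCr = 229 / 88.4 = 2.59 mg/dL
CrCl = (140 − 50) × 98.1 / (72 × 2.59) = 8829.0 / 186.48 ≈ 47.3 mL/min
CrCl ≈ 47 mL/min.
juxtapaxil: 45–84 mL/min → 75% of 800 mg = 600 mg.
yuvarelin: 35–79 mL/min → 67% of 120 mg = 80.4 mg.
Total = 600 + 80.4 = 680.4 mg.

680 mg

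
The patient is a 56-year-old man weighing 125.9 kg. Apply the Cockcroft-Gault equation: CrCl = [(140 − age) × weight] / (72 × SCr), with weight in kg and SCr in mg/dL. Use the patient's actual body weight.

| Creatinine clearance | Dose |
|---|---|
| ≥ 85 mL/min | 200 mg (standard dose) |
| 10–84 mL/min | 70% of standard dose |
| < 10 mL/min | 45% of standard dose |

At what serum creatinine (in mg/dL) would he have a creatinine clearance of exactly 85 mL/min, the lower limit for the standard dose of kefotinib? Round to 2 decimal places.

Standard dose requires CrCl ≥ 85 mL/min.
Set (140 − 56) × 125.9 / (72 × SCr) = 85
SCr = (140 − 56) × 125.9 / (72 × 85) = 1.728 mg/dL

1.73 mg/dL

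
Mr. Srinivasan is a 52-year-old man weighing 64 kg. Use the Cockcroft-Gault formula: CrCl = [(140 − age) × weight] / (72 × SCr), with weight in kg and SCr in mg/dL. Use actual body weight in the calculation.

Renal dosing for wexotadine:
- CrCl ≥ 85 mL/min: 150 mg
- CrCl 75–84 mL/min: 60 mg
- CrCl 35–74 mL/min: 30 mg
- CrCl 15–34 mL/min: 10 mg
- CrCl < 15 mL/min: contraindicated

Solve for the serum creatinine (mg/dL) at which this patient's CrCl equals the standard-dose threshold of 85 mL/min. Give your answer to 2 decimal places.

Standard dose requires CrCl ≥ 85 mL/min.
Set (140 − 52) × 64 / (72 × SCr) = 85
SCr = (140 − 52) × 64 / (72 × 85) = 0.920 mg/dL

0.92 mg/dL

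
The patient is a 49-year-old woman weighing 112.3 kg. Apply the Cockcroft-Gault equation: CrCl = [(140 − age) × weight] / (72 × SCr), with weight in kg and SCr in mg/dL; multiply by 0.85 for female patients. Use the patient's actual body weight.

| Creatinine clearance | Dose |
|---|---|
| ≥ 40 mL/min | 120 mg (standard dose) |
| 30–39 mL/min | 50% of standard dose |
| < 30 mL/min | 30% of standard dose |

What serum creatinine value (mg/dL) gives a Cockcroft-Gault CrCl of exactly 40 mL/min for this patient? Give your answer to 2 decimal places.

Standard dose requires CrCl ≥ 40 mL/min.
Set (140 − 49) × 112.3 × 0.85 / (72 × SCr) = 40
SCr = (140 − 49) × 112.3 × 0.85 / (72 × 40) = 3.016 mg/dL

3.02 mg/dL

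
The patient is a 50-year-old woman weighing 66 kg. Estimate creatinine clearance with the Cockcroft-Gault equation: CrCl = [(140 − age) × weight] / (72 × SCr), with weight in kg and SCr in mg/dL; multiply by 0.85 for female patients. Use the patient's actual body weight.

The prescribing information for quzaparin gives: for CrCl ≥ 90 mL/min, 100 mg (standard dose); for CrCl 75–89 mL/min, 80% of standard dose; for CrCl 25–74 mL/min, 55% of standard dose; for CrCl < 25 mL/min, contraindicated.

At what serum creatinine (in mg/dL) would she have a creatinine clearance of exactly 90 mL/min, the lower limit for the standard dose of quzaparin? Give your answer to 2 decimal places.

0.78 mg/dL

Standard dose requires CrCl ≥ 90 mL/min.
Set (140 − 50) × 66 × 0.85 / (72 × SCr) = 90
SCr = (140 − 50) × 66 × 0.85 / (72 × 90) = 0.779 mg/dL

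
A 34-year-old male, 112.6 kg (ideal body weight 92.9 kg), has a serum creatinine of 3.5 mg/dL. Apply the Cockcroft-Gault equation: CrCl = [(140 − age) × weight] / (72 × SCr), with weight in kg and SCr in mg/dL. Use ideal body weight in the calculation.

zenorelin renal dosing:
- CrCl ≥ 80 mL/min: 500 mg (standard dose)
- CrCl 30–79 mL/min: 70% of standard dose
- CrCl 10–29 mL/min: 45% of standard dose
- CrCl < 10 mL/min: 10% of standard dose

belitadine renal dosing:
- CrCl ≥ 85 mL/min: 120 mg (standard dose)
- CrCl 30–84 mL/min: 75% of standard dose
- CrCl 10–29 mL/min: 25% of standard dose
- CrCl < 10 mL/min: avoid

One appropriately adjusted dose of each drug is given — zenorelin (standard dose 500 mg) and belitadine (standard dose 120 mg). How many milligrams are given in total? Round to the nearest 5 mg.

CrCl = (140 − 34) × 92.9 / (72 × 3.5) = 9847.4 / 252.00 ≈ 39.1 mL/min
CrCl ≈ 39 mL/min.
zenorelin: 30–79 mL/min → 70% of 500 mg = 350 mg.
belitadine: 30–84 mL/min → 75% of 120 mg = 90 mg.
Total = 350 + 90 = 440 mg.

440 mg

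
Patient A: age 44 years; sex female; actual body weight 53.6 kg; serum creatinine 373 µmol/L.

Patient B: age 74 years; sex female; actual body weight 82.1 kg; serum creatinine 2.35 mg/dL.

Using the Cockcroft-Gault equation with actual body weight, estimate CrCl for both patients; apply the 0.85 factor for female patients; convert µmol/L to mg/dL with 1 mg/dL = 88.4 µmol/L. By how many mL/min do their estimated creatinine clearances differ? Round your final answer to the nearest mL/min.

13 mL/min

Patient A: SCr = 373 / 88.4 = 4.219 mg/dL
Patient A: CrCl = (140 − 44) × 53.6 / (72 × 4.219) × 0.85 = 5145.6 / 303.77 × 0.85 ≈ 14.4 mL/min
Patient B: CrCl = (140 − 74) × 82.1 / (72 × 2.35) × 0.85 = 5418.6 / 169.20 × 0.85 ≈ 27.2 mL/min
|14.4 − 27.2| = 12.8 mL/min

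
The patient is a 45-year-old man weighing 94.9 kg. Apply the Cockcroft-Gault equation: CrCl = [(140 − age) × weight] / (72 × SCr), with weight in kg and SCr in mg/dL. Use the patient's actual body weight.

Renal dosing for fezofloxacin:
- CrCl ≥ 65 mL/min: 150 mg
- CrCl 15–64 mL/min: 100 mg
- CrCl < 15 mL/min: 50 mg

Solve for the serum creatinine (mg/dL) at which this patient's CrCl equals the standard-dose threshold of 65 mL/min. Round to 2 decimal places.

1.93 mg/dL

Standard dose requires CrCl ≥ 65 mL/min.
Set (140 − 45) × 94.9 / (72 × SCr) = 65
SCr = (140 − 45) × 94.9 / (72 × 65) = 1.926 mg/dL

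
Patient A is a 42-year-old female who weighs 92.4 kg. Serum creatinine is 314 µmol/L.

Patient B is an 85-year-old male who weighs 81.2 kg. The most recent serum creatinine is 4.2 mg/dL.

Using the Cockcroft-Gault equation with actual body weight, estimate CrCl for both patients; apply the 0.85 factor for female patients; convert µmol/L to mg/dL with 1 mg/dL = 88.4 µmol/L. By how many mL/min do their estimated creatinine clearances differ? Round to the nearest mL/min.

15 mL/min

Patient A: SCr = 314 / 88.4 = 3.552 mg/dL
Patient A: CrCl = (140 − 42) × 92.4 / (72 × 3.552) × 0.85 = 9055.2 / 255.74 × 0.85 ≈ 30.1 mL/min
Patient B: CrCl = (140 − 85) × 81.2 / (72 × 4.2) = 4466.0 / 302.40 ≈ 14.8 mL/min
|30.1 − 14.8| = 15.3 mL/min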